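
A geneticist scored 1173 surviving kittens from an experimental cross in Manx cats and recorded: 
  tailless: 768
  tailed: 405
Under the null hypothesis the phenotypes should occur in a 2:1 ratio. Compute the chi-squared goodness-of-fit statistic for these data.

Total ratio parts = 3. Expected numbers out of 1173:
  tailless: 1173 × 2/3 = 782
  tailed: 1173 × 1/3 = 391
χ² = Σ (O − E)² / E
  tailless: (768 − 782)² / 782 = 0.2506
  tailed: (405 − 391)² / 391 = 0.5013
χ² = 0.2506 + 0.5013 = 0.7519 ≈ 0.752

0.752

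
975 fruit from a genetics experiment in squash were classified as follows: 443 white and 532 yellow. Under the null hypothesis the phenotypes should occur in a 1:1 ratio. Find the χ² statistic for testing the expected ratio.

8.124

Under the 1:1 hypothesis (Σ ratio = 2, N = 975):
  white: 975 × 1/2 = 487.5
  yellow: 975 × 1/2 = 487.5
χ² = Σ (O − E)² / E
  white: (443 − 487.5)² / 487.5 = 4.0621
  yellow: (532 − 487.5)² / 487.5 = 4.0621
χ² = 4.0621 + 4.0621 = 8.1242 ≈ 8.124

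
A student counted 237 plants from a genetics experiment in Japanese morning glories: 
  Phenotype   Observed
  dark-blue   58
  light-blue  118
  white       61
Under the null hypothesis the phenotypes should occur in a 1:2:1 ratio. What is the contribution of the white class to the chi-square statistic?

0.052

Total ratio parts = 4. Expected numbers out of 237:
  dark-blue: 237 × 1/4 = 59.25
  light-blue: 237 × 2/4 = 118.5
  white: 237 × 1/4 = 59.25
Contribution of white: (61 − 59.25)² / 59.25 = 0.0517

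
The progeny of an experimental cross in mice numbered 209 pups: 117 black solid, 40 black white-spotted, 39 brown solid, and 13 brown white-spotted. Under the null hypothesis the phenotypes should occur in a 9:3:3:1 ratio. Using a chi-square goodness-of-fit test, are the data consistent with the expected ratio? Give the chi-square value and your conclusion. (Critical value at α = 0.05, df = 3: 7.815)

Total ratio parts = 16. Expected numbers out of 209:
  black solid: 209 × 9/16 = 117.5625
  black white-spotted: 209 × 3/16 = 39.1875
  brown solid: 209 × 3/16 = 39.1875
  brown white-spotted: 209 × 1/16 = 13.0625
χ² = Σ (O − E)² / E
  black solid: (117 − 117.5625)² / 117.5625 = 0.0027
  black white-spotted: (40 − 39.1875)² / 39.1875 = 0.0168
  brown solid: (39 − 39.1875)² / 39.1875 = 0.0009
  brown white-spotted: (13 − 13.0625)² / 13.0625 = 0.0003
χ² = 0.0027 + 0.0168 + 0.0009 + 0.0003 = 0.0207 ≈ 0.021
Degrees of freedom = 4 − 1 = 3; critical value at α = 0.05 is 7.815.
Since 0.021 < 7.815, we fail to reject the null hypothesis — the data are consistent with the 9:3:3:1 ratio.

0.021; consistent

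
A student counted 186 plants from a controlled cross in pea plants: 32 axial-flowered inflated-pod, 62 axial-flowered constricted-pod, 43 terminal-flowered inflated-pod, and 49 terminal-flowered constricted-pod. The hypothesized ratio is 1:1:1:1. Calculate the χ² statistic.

Total ratio parts = 4. Expected numbers out of 186:
  axial-flowered inflated-pod: 186 × 1/4 = 46.5
  axial-flowered constricted-pod: 186 × 1/4 = 46.5
  terminal-flowered inflated-pod: 186 × 1/4 = 46.5
  terminal-flowered constricted-pod: 186 × 1/4 = 46.5
χ² = Σ (O − E)² / E
  axial-flowered inflated-pod: (32 − 46.5)² / 46.5 = 4.5215
  axial-flowered constricted-pod: (62 − 46.5)² / 46.5 = 5.1667
  terminal-flowered inflated-pod: (43 − 46.5)² / 46.5 = 0.2634
  terminal-flowered constricted-pod: (49 − 46.5)² / 46.5 = 0.1344
χ² = 4.5215 + 5.1667 + 0.2634 + 0.1344 = 10.086

10.086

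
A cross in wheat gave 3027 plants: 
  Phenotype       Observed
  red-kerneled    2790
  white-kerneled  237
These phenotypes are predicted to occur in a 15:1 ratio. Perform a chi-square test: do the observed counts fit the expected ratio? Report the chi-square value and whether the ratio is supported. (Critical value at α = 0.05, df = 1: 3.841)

12.889; not consistent

Under the 15:1 hypothesis (Σ ratio = 16, N = 3027):
  red-kerneled: 3027 × 15/16 = 2837.8125
  white-kerneled: 3027 × 1/16 = 189.1875
χ² = Σ (O − E)² / E
  red-kerneled: (2790 − 2837.8125)² / 2837.8125 = 0.8056
  white-kerneled: (237 − 189.1875)² / 189.1875 = 12.0834
χ² = 0.8056 + 12.0834 = 12.889
Degrees of freedom = 2 − 1 = 1; critical value at α = 0.05 is 3.841.
Since 12.889 > 3.841, we reject the null hypothesis — the data do not fit the 15:1 ratio.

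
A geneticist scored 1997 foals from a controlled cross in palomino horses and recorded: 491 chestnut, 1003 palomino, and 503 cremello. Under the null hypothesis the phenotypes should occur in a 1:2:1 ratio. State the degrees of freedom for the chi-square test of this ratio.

2

A goodness-of-fit test with 3 phenotype classes has df = 3 − 1 = 2.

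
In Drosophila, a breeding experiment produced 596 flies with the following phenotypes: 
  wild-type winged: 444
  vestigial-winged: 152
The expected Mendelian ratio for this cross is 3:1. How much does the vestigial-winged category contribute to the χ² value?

Total ratio parts = 4. Expected numbers out of 596:
  wild-type winged: 596 × 3/4 = 447
  vestigial-winged: 596 × 1/4 = 149
Contribution of vestigial-winged: (152 − 149)² / 149 = 0.0604

0.060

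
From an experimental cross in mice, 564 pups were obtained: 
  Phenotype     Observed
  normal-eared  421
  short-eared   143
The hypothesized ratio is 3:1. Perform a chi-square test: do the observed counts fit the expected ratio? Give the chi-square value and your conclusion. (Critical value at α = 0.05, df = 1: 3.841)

Total ratio parts = 4. Expected numbers out of 564:
  normal-eared: 564 × 3/4 = 423
  short-eared: 564 × 1/4 = 141
χ² = Σ (O − E)² / E
  normal-eared: (421 − 423)² / 423 = 0.0095
  short-eared: (143 − 141)² / 141 = 0.0284
χ² = 0.0095 + 0.0284 = 0.0379 ≈ 0.038
Degrees of freedom = 2 − 1 = 1; critical value at α = 0.05 is 3.841.
Since 0.038 < 3.841, we fail to reject the null hypothesis — the data are consistent with the 3:1 ratio.

0.038; consistent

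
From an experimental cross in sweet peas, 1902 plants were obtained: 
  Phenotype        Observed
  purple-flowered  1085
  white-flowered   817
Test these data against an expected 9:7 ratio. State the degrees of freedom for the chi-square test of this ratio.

A goodness-of-fit test with 2 phenotype classes has df = 2 − 1 = 1.

1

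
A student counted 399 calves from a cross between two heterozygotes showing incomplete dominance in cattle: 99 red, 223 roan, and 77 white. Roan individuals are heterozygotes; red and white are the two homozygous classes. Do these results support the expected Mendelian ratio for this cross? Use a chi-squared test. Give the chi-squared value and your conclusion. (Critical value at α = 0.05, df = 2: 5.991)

With incomplete dominance, a heterozygote × heterozygote cross gives a 1:2:1 phenotypic ratio.
Expected counts for N = 399 under a 1:2:1 ratio (total parts = 4):
  red: 399 × 1/4 = 99.75
  roan: 399 × 2/4 = 199.5
  white: 399 × 1/4 = 99.75
χ² = Σ (O − E)² / E
  red: (99 − 99.75)² / 99.75 = 0.0056
  roan: (223 − 199.5)² / 199.5 = 2.7682
  white: (77 − 99.75)² / 99.75 = 5.1886
χ² = 0.0056 + 2.7682 + 5.1886 = 7.9624 ≈ 7.962
Degrees of freedom = 3 − 1 = 2; critical value at α = 0.05 is 5.991.
Since 7.962 > 5.991, we reject the null hypothesis — the data do not fit the 1:2:1 ratio.

7.962; not consistent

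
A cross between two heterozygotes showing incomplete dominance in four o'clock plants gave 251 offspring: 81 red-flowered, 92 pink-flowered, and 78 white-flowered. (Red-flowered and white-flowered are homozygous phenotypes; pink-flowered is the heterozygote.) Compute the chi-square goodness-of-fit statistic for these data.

17.956

With incomplete dominance, a heterozygote × heterozygote cross gives a 1:2:1 phenotypic ratio.
Under the 1:2:1 hypothesis (Σ ratio = 4, N = 251):
  red-flowered: 251 × 1/4 = 62.75
  pink-flowered: 251 × 2/4 = 125.5
  white-flowered: 251 × 1/4 = 62.75
χ² = Σ (O − E)² / E
  red-flowered: (81 − 62.75)² / 62.75 = 5.3078
  pink-flowered: (92 − 125.5)² / 125.5 = 8.9422
  white-flowered: (78 − 62.75)² / 62.75 = 3.7062
χ² = 5.3078 + 8.9422 + 3.7062 = 17.9562 ≈ 17.956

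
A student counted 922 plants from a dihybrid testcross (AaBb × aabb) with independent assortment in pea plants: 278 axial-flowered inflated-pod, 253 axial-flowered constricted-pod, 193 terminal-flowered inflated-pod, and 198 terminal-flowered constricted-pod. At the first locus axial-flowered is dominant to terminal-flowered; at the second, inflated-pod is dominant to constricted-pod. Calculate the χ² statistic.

A dihybrid testcross with independent assortment gives a 1:1:1:1 ratio.
Under the 1:1:1:1 hypothesis (Σ ratio = 4, N = 922):
  axial-flowered inflated-pod: 922 × 1/4 = 230.5
  axial-flowered constricted-pod: 922 × 1/4 = 230.5
  terminal-flowered inflated-pod: 922 × 1/4 = 230.5
  terminal-flowered constricted-pod: 922 × 1/4 = 230.5
χ² = Σ (O − E)² / E
  axial-flowered inflated-pod: (278 − 230.5)² / 230.5 = 9.7885
  axial-flowered constricted-pod: (253 − 230.5)² / 230.5 = 2.1963
  terminal-flowered inflated-pod: (193 − 230.5)² / 230.5 = 6.1009
  terminal-flowered constricted-pod: (198 − 230.5)² / 230.5 = 4.5824
χ² = 9.7885 + 2.1963 + 6.1009 + 4.5824 = 22.6681 ≈ 22.668

22.668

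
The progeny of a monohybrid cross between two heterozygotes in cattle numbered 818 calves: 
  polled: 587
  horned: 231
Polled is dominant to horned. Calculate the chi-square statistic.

4.579

For a monohybrid cross between heterozygotes with complete dominance, the expected phenotypic ratio is 3:1.
Under the 3:1 hypothesis (Σ ratio = 4, N = 818):
  polled: 818 × 3/4 = 613.5
  horned: 818 × 1/4 = 204.5
χ² = Σ (O − E)² / E
  polled: (587 − 613.5)² / 613.5 = 1.1447
  horned: (231 − 204.5)² / 204.5 = 3.4340
χ² = 1.1447 + 3.4340 = 4.5787 ≈ 4.579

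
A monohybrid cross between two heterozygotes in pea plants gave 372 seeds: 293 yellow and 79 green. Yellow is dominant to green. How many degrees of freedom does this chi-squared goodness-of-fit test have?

1

For a monohybrid cross between heterozygotes with complete dominance, the expected phenotypic ratio is 3:1.
A goodness-of-fit test with 2 phenotype classes has df = 2 − 1 = 1.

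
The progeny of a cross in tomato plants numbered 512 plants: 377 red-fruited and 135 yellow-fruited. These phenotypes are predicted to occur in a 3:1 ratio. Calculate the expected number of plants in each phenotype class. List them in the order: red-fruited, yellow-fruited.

384, 128

Under the 3:1 hypothesis (Σ ratio = 4, N = 512):
  red-fruited: 512 × 3/4 = 384
  yellow-fruited: 512 × 1/4 = 128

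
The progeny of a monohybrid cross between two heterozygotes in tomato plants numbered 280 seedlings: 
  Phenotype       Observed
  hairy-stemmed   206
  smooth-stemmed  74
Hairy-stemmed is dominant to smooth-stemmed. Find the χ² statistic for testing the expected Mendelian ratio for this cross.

For a monohybrid cross between heterozygotes with complete dominance, the expected phenotypic ratio is 3:1.
The 3:1 ratio has 4 parts, so with N = 280 the expected counts are:
  hairy-stemmed: 280 × 3/4 = 210
  smooth-stemmed: 280 × 1/4 = 70
χ² = Σ (O − E)² / E
  hairy-stemmed: (206 − 210)² / 210 = 0.0762
  smooth-stemmed: (74 − 70)² / 70 = 0.2286
χ² = 0.0762 + 0.2286 = 0.3048 ≈ 0.305

0.305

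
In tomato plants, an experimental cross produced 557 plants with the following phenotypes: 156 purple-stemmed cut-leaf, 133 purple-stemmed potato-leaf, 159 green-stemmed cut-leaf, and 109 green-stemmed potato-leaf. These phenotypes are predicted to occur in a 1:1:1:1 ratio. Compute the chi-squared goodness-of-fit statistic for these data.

Expected counts for N = 557 under a 1:1:1:1 ratio (total parts = 4):
  purple-stemmed cut-leaf: 557 × 1/4 = 139.25
  purple-stemmed potato-leaf: 557 × 1/4 = 139.25
  green-stemmed cut-leaf: 557 × 1/4 = 139.25
  green-stemmed potato-leaf: 557 × 1/4 = 139.25
χ² = Σ (O − E)² / E
  purple-stemmed cut-leaf: (156 − 139.25)² / 139.25 = 2.0148
  purple-stemmed potato-leaf: (133 − 139.25)² / 139.25 = 0.2805
  green-stemmed cut-leaf: (159 − 139.25)² / 139.25 = 2.8012
  green-stemmed potato-leaf: (109 − 139.25)² / 139.25 = 6.5714
χ² = 2.0148 + 0.2805 + 2.8012 + 6.5714 = 11.6679 ≈ 11.668

11.668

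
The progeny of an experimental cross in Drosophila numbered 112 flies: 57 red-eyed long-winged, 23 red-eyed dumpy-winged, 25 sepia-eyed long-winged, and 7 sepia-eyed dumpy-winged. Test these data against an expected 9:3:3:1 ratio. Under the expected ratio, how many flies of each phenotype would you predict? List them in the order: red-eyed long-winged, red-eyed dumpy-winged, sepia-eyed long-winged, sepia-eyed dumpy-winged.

Expected counts for N = 112 under a 9:3:3:1 ratio (total parts = 16):
  red-eyed long-winged: 112 × 9/16 = 63
  red-eyed dumpy-winged: 112 × 3/16 = 21
  sepia-eyed long-winged: 112 × 3/16 = 21
  sepia-eyed dumpy-winged: 112 × 1/16 = 7

63, 21, 21, 7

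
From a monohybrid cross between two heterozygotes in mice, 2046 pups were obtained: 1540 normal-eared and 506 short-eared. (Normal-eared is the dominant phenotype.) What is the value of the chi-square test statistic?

For a monohybrid cross between heterozygotes with complete dominance, the expected phenotypic ratio is 3:1.
Expected counts for N = 2046 under a 3:1 ratio (total parts = 4):
  normal-eared: 2046 × 3/4 = 1534.5
  short-eared: 2046 × 1/4 = 511.5
χ² = Σ (O − E)² / E
  normal-eared: (1540 − 1534.5)² / 1534.5 = 0.0197
  short-eared: (506 − 511.5)² / 511.5 = 0.0591
χ² = 0.0197 + 0.0591 = 0.0788 ≈ 0.079

0.079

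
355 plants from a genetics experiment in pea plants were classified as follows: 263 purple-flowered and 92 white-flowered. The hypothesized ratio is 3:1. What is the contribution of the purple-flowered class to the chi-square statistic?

0.040

Total ratio parts = 4. Expected numbers out of 355:
  purple-flowered: 355 × 3/4 = 266.25
  white-flowered: 355 × 1/4 = 88.75
Contribution of purple-flowered: (263 − 266.25)² / 266.25 = 0.0397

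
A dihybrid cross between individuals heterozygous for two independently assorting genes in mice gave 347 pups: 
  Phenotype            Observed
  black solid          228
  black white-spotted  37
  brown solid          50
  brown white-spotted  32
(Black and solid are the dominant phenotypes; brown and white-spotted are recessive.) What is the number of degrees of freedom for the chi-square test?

3

A dihybrid F₂ with independent assortment and complete dominance at both loci gives a 9:3:3:1 phenotypic ratio.
A goodness-of-fit test with 4 phenotype classes has df = 4 − 1 = 3.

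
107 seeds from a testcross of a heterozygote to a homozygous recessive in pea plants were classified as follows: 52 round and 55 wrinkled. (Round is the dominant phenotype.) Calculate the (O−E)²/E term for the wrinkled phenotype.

A testcross of a heterozygote (Aa × aa) gives a 1:1 phenotypic ratio.
Under the 1:1 hypothesis (Σ ratio = 2, N = 107):
  round: 107 × 1/2 = 53.5
  wrinkled: 107 × 1/2 = 53.5
Contribution of wrinkled: (55 − 53.5)² / 53.5 = 0.0421

0.042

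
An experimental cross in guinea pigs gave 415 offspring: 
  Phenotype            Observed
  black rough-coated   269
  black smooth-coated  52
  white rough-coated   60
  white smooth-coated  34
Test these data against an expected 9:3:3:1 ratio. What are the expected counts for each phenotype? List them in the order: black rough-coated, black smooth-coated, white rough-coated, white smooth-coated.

The 9:3:3:1 ratio has 16 parts, so with N = 415 the expected counts are:
  black rough-coated: 415 × 9/16 = 233.4375
  black smooth-coated: 415 × 3/16 = 77.8125
  white rough-coated: 415 × 3/16 = 77.8125
  white smooth-coated: 415 × 1/16 = 25.9375

233.4375, 77.8125, 77.8125, 25.9375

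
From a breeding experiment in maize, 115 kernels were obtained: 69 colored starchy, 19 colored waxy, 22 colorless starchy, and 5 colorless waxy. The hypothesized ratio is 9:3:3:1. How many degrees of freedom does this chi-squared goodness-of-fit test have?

3

A goodness-of-fit test with 4 phenotype classes has df = 4 − 1 = 3.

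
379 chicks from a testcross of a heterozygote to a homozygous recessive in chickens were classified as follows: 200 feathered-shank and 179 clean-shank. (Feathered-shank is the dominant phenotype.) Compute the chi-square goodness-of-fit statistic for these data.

A testcross of a heterozygote (Aa × aa) gives a 1:1 phenotypic ratio.
Total ratio parts = 2. Expected numbers out of 379:
  feathered-shank: 379 × 1/2 = 189.5
  clean-shank: 379 × 1/2 = 189.5
χ² = Σ (O − E)² / E
  feathered-shank: (200 − 189.5)² / 189.5 = 0.5818
  clean-shank: (179 − 189.5)² / 189.5 = 0.5818
χ² = 0.5818 + 0.5818 = 1.1636 ≈ 1.164

1.164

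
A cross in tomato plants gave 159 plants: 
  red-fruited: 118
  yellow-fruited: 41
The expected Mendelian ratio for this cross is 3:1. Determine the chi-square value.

The 3:1 ratio has 4 parts, so with N = 159 the expected counts are:
  red-fruited: 159 × 3/4 = 119.25
  yellow-fruited: 159 × 1/4 = 39.75
χ² = Σ (O − E)² / E
  red-fruited: (118 − 119.25)² / 119.25 = 0.0131
  yellow-fruited: (41 − 39.75)² / 39.75 = 0.0393
χ² = 0.0131 + 0.0393 = 0.0524 ≈ 0.052

0.052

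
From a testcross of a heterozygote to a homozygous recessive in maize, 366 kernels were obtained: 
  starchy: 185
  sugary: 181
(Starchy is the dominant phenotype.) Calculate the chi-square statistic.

A testcross of a heterozygote (Aa × aa) gives a 1:1 phenotypic ratio.
The 1:1 ratio has 2 parts, so with N = 366 the expected counts are:
  starchy: 366 × 1/2 = 183
  sugary: 366 × 1/2 = 183
χ² = Σ (O − E)² / E
  starchy: (185 − 183)² / 183 = 0.0219
  sugary: (181 − 183)² / 183 = 0.0219
χ² = 0.0219 + 0.0219 = 0.0438 ≈ 0.044

0.044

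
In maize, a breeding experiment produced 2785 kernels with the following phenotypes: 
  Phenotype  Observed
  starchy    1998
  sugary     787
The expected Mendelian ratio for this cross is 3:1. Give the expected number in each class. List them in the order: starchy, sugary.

2088.75, 696.25

Total ratio parts = 4. Expected numbers out of 2785:
  starchy: 2785 × 3/4 = 2088.75
  sugary: 2785 × 1/4 = 696.25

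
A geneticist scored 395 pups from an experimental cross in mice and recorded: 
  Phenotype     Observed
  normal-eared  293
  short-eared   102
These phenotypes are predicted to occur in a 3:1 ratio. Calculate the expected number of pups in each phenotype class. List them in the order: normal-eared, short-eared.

296.25, 98.75

Under the 3:1 hypothesis (Σ ratio = 4, N = 395):
  normal-eared: 395 × 3/4 = 296.25
  short-eared: 395 × 1/4 = 98.75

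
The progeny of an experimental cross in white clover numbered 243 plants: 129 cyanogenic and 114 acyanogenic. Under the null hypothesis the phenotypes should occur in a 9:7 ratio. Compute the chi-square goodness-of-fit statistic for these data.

0.988

The 9:7 ratio has 16 parts, so with N = 243 the expected counts are:
  cyanogenic: 243 × 9/16 = 136.6875
  acyanogenic: 243 × 7/16 = 106.3125
χ² = Σ (O − E)² / E
  cyanogenic: (129 − 136.6875)² / 136.6875 = 0.4324
  acyanogenic: (114 − 106.3125)² / 106.3125 = 0.5559
χ² = 0.4324 + 0.5559 = 0.9883 ≈ 0.988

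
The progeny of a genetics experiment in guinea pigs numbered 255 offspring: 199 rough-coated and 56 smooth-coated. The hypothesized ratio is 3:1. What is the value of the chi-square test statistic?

Expected counts for N = 255 under a 3:1 ratio (total parts = 4):
  rough-coated: 255 × 3/4 = 191.25
  smooth-coated: 255 × 1/4 = 63.75
χ² = Σ (O − E)² / E
  rough-coated: (199 − 191.25)² / 191.25 = 0.3141
  smooth-coated: (56 − 63.75)² / 63.75 = 0.9422
χ² = 0.3141 + 0.9422 = 1.2563 ≈ 1.256

1.256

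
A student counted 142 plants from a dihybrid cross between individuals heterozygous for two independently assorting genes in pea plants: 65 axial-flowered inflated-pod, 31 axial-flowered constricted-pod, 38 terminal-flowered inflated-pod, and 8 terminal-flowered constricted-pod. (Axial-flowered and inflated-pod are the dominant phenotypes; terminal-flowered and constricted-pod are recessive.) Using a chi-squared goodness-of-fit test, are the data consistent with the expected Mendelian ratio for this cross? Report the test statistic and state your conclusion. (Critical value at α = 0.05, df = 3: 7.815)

A dihybrid F₂ with independent assortment and complete dominance at both loci gives a 9:3:3:1 phenotypic ratio.
Expected counts for N = 142 under a 9:3:3:1 ratio (total parts = 16):
  axial-flowered inflated-pod: 142 × 9/16 = 79.875
  axial-flowered constricted-pod: 142 × 3/16 = 26.625
  terminal-flowered inflated-pod: 142 × 3/16 = 26.625
  terminal-flowered constricted-pod: 142 × 1/16 = 8.875
χ² = Σ (O − E)² / E
  axial-flowered inflated-pod: (65 − 79.875)² / 79.875 = 2.7701
  axial-flowered constricted-pod: (31 − 26.625)² / 26.625 = 0.7189
  terminal-flowered inflated-pod: (38 − 26.625)² / 26.625 = 4.8597
  terminal-flowered constricted-pod: (8 − 8.875)² / 8.875 = 0.0863
χ² = 2.7701 + 0.7189 + 4.8597 + 0.0863 = 8.435
Degrees of freedom = 4 − 1 = 3; critical value at α = 0.05 is 7.815.
Since 8.435 > 7.815, we reject the null hypothesis — the data do not fit the 9:3:3:1 ratio.

8.435; not consistent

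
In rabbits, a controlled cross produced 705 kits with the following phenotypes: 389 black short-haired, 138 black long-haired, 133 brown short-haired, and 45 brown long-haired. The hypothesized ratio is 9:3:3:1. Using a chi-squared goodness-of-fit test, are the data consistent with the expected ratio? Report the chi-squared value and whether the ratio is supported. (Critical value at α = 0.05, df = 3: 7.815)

Under the 9:3:3:1 hypothesis (Σ ratio = 16, N = 705):
  black short-haired: 705 × 9/16 = 396.5625
  black long-haired: 705 × 3/16 = 132.1875
  brown short-haired: 705 × 3/16 = 132.1875
  brown long-haired: 705 × 1/16 = 44.0625
χ² = Σ (O − E)² / E
  black short-haired: (389 − 396.5625)² / 396.5625 = 0.1442
  black long-haired: (138 − 132.1875)² / 132.1875 = 0.2556
  brown short-haired: (133 − 132.1875)² / 132.1875 = 0.0050
  brown long-haired: (45 − 44.0625)² / 44.0625 = 0.0199
χ² = 0.1442 + 0.2556 + 0.0050 + 0.0199 = 0.4247 ≈ 0.425
Degrees of freedom = 4 − 1 = 3; critical value at α = 0.05 is 7.815.
Since 0.425 < 7.815, we fail to reject the null hypothesis — the data are consistent with the 9:3:3:1 ratio.

0.425; consistent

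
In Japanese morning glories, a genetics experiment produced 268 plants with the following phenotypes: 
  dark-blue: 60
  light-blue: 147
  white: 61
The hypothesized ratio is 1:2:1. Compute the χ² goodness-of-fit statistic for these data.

2.530

The 1:2:1 ratio has 4 parts, so with N = 268 the expected counts are:
  dark-blue: 268 × 1/4 = 67
  light-blue: 268 × 2/4 = 134
  white: 268 × 1/4 = 67
χ² = Σ (O − E)² / E
  dark-blue: (60 − 67)² / 67 = 0.7313
  light-blue: (147 − 134)² / 134 = 1.2612
  white: (61 − 67)² / 67 = 0.5373
χ² = 0.7313 + 1.2612 + 0.5373 = 2.5298 ≈ 2.530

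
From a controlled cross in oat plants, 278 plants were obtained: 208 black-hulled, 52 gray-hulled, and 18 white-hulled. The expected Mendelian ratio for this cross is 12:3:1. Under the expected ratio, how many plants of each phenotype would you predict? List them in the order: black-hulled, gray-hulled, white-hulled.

Total ratio parts = 16. Expected numbers out of 278:
  black-hulled: 278 × 12/16 = 208.5
  gray-hulled: 278 × 3/16 = 52.125
  white-hulled: 278 × 1/16 = 17.375

208.5, 52.125, 17.375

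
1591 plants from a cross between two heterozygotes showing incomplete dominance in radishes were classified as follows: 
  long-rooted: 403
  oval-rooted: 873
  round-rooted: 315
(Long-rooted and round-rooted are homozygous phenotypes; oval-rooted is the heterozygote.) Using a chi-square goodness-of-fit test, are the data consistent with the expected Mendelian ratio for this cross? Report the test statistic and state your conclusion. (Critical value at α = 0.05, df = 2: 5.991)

24.835; not consistent

With incomplete dominance, a heterozygote × heterozygote cross gives a 1:2:1 phenotypic ratio.
Expected counts for N = 1591 under a 1:2:1 ratio (total parts = 4):
  long-rooted: 1591 × 1/4 = 397.75
  oval-rooted: 1591 × 2/4 = 795.5
  round-rooted: 1591 × 1/4 = 397.75
χ² = Σ (O − E)² / E
  long-rooted: (403 − 397.75)² / 397.75 = 0.0693
  oval-rooted: (873 − 795.5)² / 795.5 = 7.5503
  round-rooted: (315 − 397.75)² / 397.75 = 17.2157
χ² = 0.0693 + 7.5503 + 17.2157 = 24.8353 ≈ 24.835
Degrees of freedom = 3 − 1 = 2; critical value at α = 0.05 is 5.991.
Since 24.835 > 5.991, we reject the null hypothesis — the data do not fit the 1:2:1 ratio.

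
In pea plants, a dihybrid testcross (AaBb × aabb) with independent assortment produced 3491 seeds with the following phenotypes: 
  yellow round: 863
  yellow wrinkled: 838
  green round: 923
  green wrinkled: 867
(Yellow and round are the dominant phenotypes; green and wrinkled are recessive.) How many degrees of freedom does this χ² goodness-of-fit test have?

3

A dihybrid testcross with independent assortment gives a 1:1:1:1 ratio.
A goodness-of-fit test with 4 phenotype classes has df = 4 − 1 = 3.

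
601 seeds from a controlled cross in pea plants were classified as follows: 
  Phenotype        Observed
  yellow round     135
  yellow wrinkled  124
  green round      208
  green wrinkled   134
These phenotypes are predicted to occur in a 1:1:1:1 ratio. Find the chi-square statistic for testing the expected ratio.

30.088

Total ratio parts = 4. Expected numbers out of 601:
  yellow round: 601 × 1/4 = 150.25
  yellow wrinkled: 601 × 1/4 = 150.25
  green round: 601 × 1/4 = 150.25
  green wrinkled: 601 × 1/4 = 150.25
χ² = Σ (O − E)² / E
  yellow round: (135 − 150.25)² / 150.25 = 1.5478
  yellow wrinkled: (124 − 150.25)² / 150.25 = 4.5861
  green round: (208 − 150.25)² / 150.25 = 22.1968
  green wrinkled: (134 − 150.25)² / 150.25 = 1.7575
χ² = 1.5478 + 4.5861 + 22.1968 + 1.7575 = 30.0882 ≈ 30.088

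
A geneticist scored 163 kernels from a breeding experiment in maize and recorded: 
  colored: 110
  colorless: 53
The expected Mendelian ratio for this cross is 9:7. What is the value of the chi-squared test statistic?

8.360

Under the 9:7 hypothesis (Σ ratio = 16, N = 163):
  colored: 163 × 9/16 = 91.6875
  colorless: 163 × 7/16 = 71.3125
χ² = Σ (O − E)² / E
  colored: (110 − 91.6875)² / 91.6875 = 3.6575
  colorless: (53 − 71.3125)² / 71.3125 = 4.7025
χ² = 3.6575 + 4.7025 = 8.360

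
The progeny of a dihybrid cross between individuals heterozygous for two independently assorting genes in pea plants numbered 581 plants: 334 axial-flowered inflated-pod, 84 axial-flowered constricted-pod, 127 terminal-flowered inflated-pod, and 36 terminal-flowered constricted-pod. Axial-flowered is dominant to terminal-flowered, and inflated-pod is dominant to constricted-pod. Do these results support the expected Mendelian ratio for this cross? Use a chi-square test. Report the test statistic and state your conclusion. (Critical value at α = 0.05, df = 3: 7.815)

A dihybrid F₂ with independent assortment and complete dominance at both loci gives a 9:3:3:1 phenotypic ratio.
Under the 9:3:3:1 hypothesis (Σ ratio = 16, N = 581):
  axial-flowered inflated-pod: 581 × 9/16 = 326.8125
  axial-flowered constricted-pod: 581 × 3/16 = 108.9375
  terminal-flowered inflated-pod: 581 × 3/16 = 108.9375
  terminal-flowered constricted-pod: 581 × 1/16 = 36.3125
χ² = Σ (O − E)² / E
  axial-flowered inflated-pod: (334 − 326.8125)² / 326.8125 = 0.1581
  axial-flowered constricted-pod: (84 − 108.9375)² / 108.9375 = 5.7086
  terminal-flowered inflated-pod: (127 − 108.9375)² / 108.9375 = 2.9949
  terminal-flowered constricted-pod: (36 − 36.3125)² / 36.3125 = 0.0027
χ² = 0.1581 + 5.7086 + 2.9949 + 0.0027 = 8.8643 ≈ 8.864
Degrees of freedom = 4 − 1 = 3; critical value at α = 0.05 is 7.815.
Since 8.864 > 7.815, we reject the null hypothesis — the data do not fit the 9:3:3:1 ratio.

8.864; not consistent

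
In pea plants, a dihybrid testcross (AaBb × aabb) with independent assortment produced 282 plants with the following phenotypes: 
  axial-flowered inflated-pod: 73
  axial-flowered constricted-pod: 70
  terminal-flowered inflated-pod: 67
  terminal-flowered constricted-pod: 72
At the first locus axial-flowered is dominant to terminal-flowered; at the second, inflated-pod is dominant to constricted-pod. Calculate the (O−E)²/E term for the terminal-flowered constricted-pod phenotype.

0.032

A dihybrid testcross with independent assortment gives a 1:1:1:1 ratio.
The 1:1:1:1 ratio has 4 parts, so with N = 282 the expected counts are:
  axial-flowered inflated-pod: 282 × 1/4 = 70.5
  axial-flowered constricted-pod: 282 × 1/4 = 70.5
  terminal-flowered inflated-pod: 282 × 1/4 = 70.5
  terminal-flowered constricted-pod: 282 × 1/4 = 70.5
Contribution of terminal-flowered constricted-pod: (72 − 70.5)² / 70.5 = 0.0319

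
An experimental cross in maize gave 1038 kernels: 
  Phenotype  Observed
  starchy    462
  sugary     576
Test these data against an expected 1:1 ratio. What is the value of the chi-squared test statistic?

Under the 1:1 hypothesis (Σ ratio = 2, N = 1038):
  starchy: 1038 × 1/2 = 519
  sugary: 1038 × 1/2 = 519
χ² = Σ (O − E)² / E
  starchy: (462 − 519)² / 519 = 6.2601
  sugary: (576 − 519)² / 519 = 6.2601
χ² = 6.2601 + 6.2601 = 12.5202 ≈ 12.520

12.520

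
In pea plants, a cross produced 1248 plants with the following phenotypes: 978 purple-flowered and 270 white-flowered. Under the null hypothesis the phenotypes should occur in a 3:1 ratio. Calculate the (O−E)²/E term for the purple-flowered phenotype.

The 3:1 ratio has 4 parts, so with N = 1248 the expected counts are:
  purple-flowered: 1248 × 3/4 = 936
  white-flowered: 1248 × 1/4 = 312
Contribution of purple-flowered: (978 − 936)² / 936 = 1.8846

1.885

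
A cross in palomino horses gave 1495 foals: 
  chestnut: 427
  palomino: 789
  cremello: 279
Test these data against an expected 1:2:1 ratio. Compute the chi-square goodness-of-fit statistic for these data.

The 1:2:1 ratio has 4 parts, so with N = 1495 the expected counts are:
  chestnut: 1495 × 1/4 = 373.75
  palomino: 1495 × 2/4 = 747.5
  cremello: 1495 × 1/4 = 373.75
χ² = Σ (O − E)² / E
  chestnut: (427 − 373.75)² / 373.75 = 7.5868
  palomino: (789 − 747.5)² / 747.5 = 2.3040
  cremello: (279 − 373.75)² / 373.75 = 24.0202
χ² = 7.5868 + 2.3040 + 24.0202 = 33.911

33.911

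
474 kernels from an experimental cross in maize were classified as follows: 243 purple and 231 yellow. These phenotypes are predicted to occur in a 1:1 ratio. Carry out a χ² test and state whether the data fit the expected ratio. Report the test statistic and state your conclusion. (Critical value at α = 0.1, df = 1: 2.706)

Expected counts for N = 474 under a 1:1 ratio (total parts = 2):
  purple: 474 × 1/2 = 237
  yellow: 474 × 1/2 = 237
χ² = Σ (O − E)² / E
  purple: (243 − 237)² / 237 = 0.1519
  yellow: (231 − 237)² / 237 = 0.1519
χ² = 0.1519 + 0.1519 = 0.3038 ≈ 0.304
Degrees of freedom = 2 − 1 = 1; critical value at α = 0.1 is 2.706.
Since 0.304 < 2.706, we fail to reject the null hypothesis — the data are consistent with the 1:1 ratio.

0.304; consistent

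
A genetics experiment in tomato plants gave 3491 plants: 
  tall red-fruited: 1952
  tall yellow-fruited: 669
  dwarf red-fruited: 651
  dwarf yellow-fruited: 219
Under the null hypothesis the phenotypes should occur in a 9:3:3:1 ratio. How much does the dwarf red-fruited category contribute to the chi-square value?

0.019

Under the 9:3:3:1 hypothesis (Σ ratio = 16, N = 3491):
  tall red-fruited: 3491 × 9/16 = 1963.6875
  tall yellow-fruited: 3491 × 3/16 = 654.5625
  dwarf red-fruited: 3491 × 3/16 = 654.5625
  dwarf yellow-fruited: 3491 × 1/16 = 218.1875
Contribution of dwarf red-fruited: (651 − 654.5625)² / 654.5625 = 0.0194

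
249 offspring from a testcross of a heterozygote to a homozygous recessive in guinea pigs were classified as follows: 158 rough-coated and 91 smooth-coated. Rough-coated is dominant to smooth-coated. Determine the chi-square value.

18.028

A testcross of a heterozygote (Aa × aa) gives a 1:1 phenotypic ratio.
Total ratio parts = 2. Expected numbers out of 249:
  rough-coated: 249 × 1/2 = 124.5
  smooth-coated: 249 × 1/2 = 124.5
χ² = Σ (O − E)² / E
  rough-coated: (158 − 124.5)² / 124.5 = 9.0141
  smooth-coated: (91 − 124.5)² / 124.5 = 9.0141
χ² = 9.0141 + 9.0141 = 18.0282 ≈ 18.028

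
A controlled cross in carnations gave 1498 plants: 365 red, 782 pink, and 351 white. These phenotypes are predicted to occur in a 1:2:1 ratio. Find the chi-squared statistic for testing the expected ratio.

The 1:2:1 ratio has 4 parts, so with N = 1498 the expected counts are:
  red: 1498 × 1/4 = 374.5
  pink: 1498 × 2/4 = 749
  white: 1498 × 1/4 = 374.5
χ² = Σ (O − E)² / E
  red: (365 − 374.5)² / 374.5 = 0.2410
  pink: (782 − 749)² / 749 = 1.4539
  white: (351 − 374.5)² / 374.5 = 1.4746
χ² = 0.2410 + 1.4539 + 1.4746 = 3.1695 ≈ 3.170

3.170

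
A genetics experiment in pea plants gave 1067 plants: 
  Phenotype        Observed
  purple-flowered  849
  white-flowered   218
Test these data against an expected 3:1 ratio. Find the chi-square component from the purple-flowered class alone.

2.970

Total ratio parts = 4. Expected numbers out of 1067:
  purple-flowered: 1067 × 3/4 = 800.25
  white-flowered: 1067 × 1/4 = 266.75
Contribution of purple-flowered: (849 − 800.25)² / 800.25 = 2.9698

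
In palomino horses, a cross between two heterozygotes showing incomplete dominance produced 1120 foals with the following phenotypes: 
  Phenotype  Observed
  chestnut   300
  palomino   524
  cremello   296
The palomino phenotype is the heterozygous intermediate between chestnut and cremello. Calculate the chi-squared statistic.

With incomplete dominance, a heterozygote × heterozygote cross gives a 1:2:1 phenotypic ratio.
Expected counts for N = 1120 under a 1:2:1 ratio (total parts = 4):
  chestnut: 1120 × 1/4 = 280
  palomino: 1120 × 2/4 = 560
  cremello: 1120 × 1/4 = 280
χ² = Σ (O − E)² / E
  chestnut: (300 − 280)² / 280 = 1.4286
  palomino: (524 − 560)² / 560 = 2.3143
  cremello: (296 − 280)² / 280 = 0.9143
χ² = 1.4286 + 2.3143 + 0.9143 = 4.6572 ≈ 4.657

4.657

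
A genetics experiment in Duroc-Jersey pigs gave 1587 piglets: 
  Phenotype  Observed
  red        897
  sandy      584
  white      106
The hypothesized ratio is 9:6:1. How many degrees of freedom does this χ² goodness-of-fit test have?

2

A goodness-of-fit test with 3 phenotype classes has df = 3 − 1 = 2.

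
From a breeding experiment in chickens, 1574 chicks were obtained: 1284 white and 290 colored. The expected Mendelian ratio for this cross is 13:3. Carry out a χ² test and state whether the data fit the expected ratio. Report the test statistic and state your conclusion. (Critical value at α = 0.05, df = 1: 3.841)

Expected counts for N = 1574 under a 13:3 ratio (total parts = 16):
  white: 1574 × 13/16 = 1278.875
  colored: 1574 × 3/16 = 295.125
χ² = Σ (O − E)² / E
  white: (1284 − 1278.875)² / 1278.875 = 0.0205
  colored: (290 − 295.125)² / 295.125 = 0.0890
χ² = 0.0205 + 0.0890 = 0.1095 ≈ 0.110
Degrees of freedom = 2 − 1 = 1; critical value at α = 0.05 is 3.841.
Since 0.110 < 3.841, we fail to reject the null hypothesis — the data are consistent with the 13:3 ratio.

0.110; consistent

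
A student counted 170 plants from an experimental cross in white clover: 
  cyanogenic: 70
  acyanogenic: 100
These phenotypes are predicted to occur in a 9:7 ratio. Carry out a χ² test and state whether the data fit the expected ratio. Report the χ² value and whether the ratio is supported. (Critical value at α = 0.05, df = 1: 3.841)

Total ratio parts = 16. Expected numbers out of 170:
  cyanogenic: 170 × 9/16 = 95.625
  acyanogenic: 170 × 7/16 = 74.375
χ² = Σ (O − E)² / E
  cyanogenic: (70 − 95.625)² / 95.625 = 6.8668
  acyanogenic: (100 − 74.375)² / 74.375 = 8.8288
χ² = 6.8668 + 8.8288 = 15.6956 ≈ 15.696
Degrees of freedom = 2 − 1 = 1; critical value at α = 0.05 is 3.841.
Since 15.696 > 3.841, we reject the null hypothesis — the data do not fit the 9:7 ratio.

15.696; not consistent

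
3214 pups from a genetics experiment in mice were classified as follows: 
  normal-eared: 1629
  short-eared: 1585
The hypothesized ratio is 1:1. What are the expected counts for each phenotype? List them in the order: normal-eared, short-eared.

The 1:1 ratio has 2 parts, so with N = 3214 the expected counts are:
  normal-eared: 3214 × 1/2 = 1607
  short-eared: 3214 × 1/2 = 1607

1607, 1607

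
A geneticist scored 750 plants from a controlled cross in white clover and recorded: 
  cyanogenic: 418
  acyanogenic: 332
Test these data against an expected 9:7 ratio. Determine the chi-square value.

0.081

Expected counts for N = 750 under a 9:7 ratio (total parts = 16):
  cyanogenic: 750 × 9/16 = 421.875
  acyanogenic: 750 × 7/16 = 328.125
χ² = Σ (O − E)² / E
  cyanogenic: (418 − 421.875)² / 421.875 = 0.0356
  acyanogenic: (332 − 328.125)² / 328.125 = 0.0458
χ² = 0.0356 + 0.0458 = 0.0814 ≈ 0.081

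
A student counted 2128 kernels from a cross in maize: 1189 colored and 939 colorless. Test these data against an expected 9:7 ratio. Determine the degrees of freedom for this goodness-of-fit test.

A goodness-of-fit test with 2 phenotype classes has df = 2 − 1 = 1.

1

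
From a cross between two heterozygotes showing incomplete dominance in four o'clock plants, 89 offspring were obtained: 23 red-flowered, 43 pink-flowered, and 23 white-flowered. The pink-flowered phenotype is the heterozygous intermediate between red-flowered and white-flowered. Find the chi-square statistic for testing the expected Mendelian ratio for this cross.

0.101

With incomplete dominance, a heterozygote × heterozygote cross gives a 1:2:1 phenotypic ratio.
Total ratio parts = 4. Expected numbers out of 89:
  red-flowered: 89 × 1/4 = 22.25
  pink-flowered: 89 × 2/4 = 44.5
  white-flowered: 89 × 1/4 = 22.25
χ² = Σ (O − E)² / E
  red-flowered: (23 − 22.25)² / 22.25 = 0.0253
  pink-flowered: (43 − 44.5)² / 44.5 = 0.0506
  white-flowered: (23 − 22.25)² / 22.25 = 0.0253
χ² = 0.0253 + 0.0506 + 0.0253 = 0.1012 ≈ 0.101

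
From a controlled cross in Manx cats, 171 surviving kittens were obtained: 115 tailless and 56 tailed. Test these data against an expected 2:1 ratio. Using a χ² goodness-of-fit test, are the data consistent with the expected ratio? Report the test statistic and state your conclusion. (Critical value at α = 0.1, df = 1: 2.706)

0.026; consistent

Total ratio parts = 3. Expected numbers out of 171:
  tailless: 171 × 2/3 = 114
  tailed: 171 × 1/3 = 57
χ² = Σ (O − E)² / E
  tailless: (115 − 114)² / 114 = 0.0088
  tailed: (56 − 57)² / 57 = 0.0175
χ² = 0.0088 + 0.0175 = 0.0263 ≈ 0.026
Degrees of freedom = 2 − 1 = 1; critical value at α = 0.1 is 2.706.
Since 0.026 < 2.706, we fail to reject the null hypothesis — the data are consistent with the 2:1 ratio.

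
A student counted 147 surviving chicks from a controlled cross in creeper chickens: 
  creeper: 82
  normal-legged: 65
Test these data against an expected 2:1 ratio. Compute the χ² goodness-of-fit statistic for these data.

7.837

Under the 2:1 hypothesis (Σ ratio = 3, N = 147):
  creeper: 147 × 2/3 = 98
  normal-legged: 147 × 1/3 = 49
χ² = Σ (O − E)² / E
  creeper: (82 − 98)² / 98 = 2.6122
  normal-legged: (65 − 49)² / 49 = 5.2245
χ² = 2.6122 + 5.2245 = 7.8367 ≈ 7.837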